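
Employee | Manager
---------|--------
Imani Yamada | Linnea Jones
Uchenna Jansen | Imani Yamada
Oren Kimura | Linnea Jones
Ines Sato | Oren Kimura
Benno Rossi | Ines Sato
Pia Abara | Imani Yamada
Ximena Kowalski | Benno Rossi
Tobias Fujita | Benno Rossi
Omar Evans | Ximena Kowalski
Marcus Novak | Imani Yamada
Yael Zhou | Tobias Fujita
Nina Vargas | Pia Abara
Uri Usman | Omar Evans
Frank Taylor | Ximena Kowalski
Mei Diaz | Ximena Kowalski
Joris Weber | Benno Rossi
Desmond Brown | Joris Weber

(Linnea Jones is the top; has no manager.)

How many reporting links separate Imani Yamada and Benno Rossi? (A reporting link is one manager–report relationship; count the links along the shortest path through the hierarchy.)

Imani Yamada is 1 level below Linnea Jones, and Benno Rossi is 3 levels below Linnea Jones (their lowest common manager). The shortest path runs up from Imani Yamada to Linnea Jones and back down to Benno Rossi: 1 + 3 = 4 links.

4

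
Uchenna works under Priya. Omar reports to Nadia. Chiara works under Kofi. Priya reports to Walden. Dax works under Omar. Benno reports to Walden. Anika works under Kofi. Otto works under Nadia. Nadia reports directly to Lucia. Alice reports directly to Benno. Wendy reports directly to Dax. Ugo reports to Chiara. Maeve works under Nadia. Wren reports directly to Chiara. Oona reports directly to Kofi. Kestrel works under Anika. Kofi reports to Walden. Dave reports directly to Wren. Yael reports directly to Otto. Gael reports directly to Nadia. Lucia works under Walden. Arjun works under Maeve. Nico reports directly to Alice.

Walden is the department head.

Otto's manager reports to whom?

Lucia

Otto reports to Nadia, and Nadia reports to Lucia. So Otto's skip-level manager is Lucia.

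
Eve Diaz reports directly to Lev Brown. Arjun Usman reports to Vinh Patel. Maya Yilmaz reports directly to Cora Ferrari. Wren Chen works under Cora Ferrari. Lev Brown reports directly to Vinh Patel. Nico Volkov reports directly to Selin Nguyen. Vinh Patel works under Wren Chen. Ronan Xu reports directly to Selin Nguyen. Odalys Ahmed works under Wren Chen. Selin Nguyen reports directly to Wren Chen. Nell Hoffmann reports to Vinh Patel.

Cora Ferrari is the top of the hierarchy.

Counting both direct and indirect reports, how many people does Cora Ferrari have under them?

11

Cora Ferrari directly manages Wren Chen, Maya Yilmaz. Under Wren Chen: Odalys Ahmed, Vinh Patel, Nell Hoffmann, Arjun Usman, Lev Brown, Eve Diaz, Selin Nguyen, Nico Volkov, Ronan Xu (9). Maya Yilmaz has no reports. So Cora Ferrari's organization is 2 direct reports plus everyone under them: 10 + 1 = 11.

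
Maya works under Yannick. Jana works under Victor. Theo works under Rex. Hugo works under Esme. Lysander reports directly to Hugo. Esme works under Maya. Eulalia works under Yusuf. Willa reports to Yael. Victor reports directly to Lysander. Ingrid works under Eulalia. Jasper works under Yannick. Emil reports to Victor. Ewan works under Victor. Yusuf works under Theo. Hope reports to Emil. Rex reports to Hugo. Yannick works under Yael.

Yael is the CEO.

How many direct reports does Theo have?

Theo directly manages Yusuf. That is 1 direct report.

1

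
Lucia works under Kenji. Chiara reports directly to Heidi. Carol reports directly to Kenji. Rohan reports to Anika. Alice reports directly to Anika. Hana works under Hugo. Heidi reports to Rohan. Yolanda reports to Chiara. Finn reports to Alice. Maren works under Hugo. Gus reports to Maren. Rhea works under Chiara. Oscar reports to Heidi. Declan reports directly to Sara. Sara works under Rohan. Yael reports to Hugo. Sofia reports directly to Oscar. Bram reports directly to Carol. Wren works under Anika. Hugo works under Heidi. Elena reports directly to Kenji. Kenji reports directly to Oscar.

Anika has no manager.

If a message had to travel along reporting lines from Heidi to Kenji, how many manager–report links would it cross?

2

Kenji is in Heidi's organization: the chain from Kenji up to Heidi is Kenji → Oscar → Heidi, which is 2 links.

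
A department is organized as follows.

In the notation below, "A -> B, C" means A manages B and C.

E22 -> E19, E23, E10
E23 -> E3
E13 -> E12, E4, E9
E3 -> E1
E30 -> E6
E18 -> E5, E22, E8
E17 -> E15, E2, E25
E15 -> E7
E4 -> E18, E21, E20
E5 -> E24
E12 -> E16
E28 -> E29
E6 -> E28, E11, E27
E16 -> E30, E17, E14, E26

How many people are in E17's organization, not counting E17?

E17 directly manages E15, E2, E25. Under E15: E7 (1). E2 has no reports. E25 has no reports. So E17's organization is 3 direct reports plus everyone under them: 2 + 1 + 1 = 4.

4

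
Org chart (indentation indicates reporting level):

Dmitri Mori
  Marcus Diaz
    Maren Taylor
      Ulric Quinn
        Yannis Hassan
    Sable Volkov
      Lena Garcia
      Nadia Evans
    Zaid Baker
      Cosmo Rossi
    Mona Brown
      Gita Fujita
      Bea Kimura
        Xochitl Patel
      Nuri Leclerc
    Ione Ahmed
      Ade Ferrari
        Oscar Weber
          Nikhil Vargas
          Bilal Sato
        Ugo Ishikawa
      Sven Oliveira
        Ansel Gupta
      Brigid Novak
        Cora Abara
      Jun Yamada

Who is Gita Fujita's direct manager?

Mona Brown

Gita Fujita reports directly to Mona Brown.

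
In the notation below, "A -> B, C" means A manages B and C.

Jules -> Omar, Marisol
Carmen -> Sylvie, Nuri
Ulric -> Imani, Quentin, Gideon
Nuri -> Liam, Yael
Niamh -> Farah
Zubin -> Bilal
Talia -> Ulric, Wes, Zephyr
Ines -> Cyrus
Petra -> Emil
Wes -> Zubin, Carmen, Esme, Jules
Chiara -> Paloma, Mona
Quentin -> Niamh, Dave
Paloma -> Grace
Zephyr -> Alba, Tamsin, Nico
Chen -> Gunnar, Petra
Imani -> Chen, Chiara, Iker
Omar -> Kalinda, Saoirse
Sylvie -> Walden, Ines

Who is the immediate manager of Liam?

Nuri

Liam reports directly to Nuri.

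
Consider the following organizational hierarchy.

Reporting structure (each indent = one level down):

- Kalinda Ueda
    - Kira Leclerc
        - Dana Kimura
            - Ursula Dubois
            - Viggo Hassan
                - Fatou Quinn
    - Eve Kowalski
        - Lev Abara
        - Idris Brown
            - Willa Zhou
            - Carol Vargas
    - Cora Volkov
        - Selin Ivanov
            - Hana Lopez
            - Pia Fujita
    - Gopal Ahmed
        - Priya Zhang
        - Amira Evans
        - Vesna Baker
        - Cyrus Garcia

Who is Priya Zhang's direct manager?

Priya Zhang reports directly to Gopal Ahmed.

Gopal Ahmed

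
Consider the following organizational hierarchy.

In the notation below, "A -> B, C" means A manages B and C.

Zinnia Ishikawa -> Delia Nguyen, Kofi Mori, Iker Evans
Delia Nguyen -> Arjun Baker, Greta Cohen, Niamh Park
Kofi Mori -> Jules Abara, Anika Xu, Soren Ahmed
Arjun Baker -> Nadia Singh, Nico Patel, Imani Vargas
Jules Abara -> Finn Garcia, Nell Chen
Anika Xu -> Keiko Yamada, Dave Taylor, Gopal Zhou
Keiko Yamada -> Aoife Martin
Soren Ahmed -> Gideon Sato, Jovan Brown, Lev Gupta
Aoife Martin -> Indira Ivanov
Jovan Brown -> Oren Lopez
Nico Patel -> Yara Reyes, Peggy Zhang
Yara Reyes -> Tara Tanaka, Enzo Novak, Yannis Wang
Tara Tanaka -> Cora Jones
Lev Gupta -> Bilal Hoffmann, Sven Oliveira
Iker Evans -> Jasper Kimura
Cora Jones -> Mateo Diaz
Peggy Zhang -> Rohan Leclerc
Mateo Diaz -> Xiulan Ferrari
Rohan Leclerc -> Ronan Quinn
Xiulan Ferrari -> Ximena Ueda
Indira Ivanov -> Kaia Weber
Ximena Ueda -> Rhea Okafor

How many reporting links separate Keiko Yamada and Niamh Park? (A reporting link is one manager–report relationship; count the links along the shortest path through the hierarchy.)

Keiko Yamada is 3 levels below Zinnia Ishikawa, and Niamh Park is 2 levels below Zinnia Ishikawa (their lowest common manager). The shortest path runs up from Keiko Yamada to Zinnia Ishikawa and back down to Niamh Park: 3 + 2 = 5 links.

5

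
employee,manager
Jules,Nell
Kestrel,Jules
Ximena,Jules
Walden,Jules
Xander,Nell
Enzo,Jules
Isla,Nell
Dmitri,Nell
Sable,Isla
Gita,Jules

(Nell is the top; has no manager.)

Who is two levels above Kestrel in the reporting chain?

Kestrel reports to Jules, and Jules reports to Nell. So Kestrel's skip-level manager is Nell.

Nell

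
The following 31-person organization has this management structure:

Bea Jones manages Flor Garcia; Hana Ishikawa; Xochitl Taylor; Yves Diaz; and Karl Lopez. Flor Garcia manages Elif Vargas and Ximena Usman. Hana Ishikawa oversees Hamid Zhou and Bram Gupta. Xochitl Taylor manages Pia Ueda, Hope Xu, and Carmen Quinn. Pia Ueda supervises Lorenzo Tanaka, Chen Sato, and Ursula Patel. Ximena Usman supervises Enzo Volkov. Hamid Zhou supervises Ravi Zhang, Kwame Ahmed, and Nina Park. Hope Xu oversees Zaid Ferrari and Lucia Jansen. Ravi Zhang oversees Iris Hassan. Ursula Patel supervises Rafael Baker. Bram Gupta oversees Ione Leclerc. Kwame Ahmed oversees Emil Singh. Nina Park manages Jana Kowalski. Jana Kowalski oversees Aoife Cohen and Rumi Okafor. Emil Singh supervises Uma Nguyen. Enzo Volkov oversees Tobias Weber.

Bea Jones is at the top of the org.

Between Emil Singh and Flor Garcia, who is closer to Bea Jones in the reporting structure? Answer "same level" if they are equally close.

Flor Garcia

Emil Singh is 4 levels below Bea Jones; Flor Garcia is 1. Flor Garcia is higher.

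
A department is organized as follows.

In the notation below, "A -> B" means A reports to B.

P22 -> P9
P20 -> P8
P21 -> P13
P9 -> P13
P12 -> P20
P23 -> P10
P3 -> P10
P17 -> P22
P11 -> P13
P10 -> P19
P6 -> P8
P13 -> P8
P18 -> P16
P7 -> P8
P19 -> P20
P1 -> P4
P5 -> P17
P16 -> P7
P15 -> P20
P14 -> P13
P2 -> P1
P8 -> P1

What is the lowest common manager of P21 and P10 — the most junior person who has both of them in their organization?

P8

P21's chain of managers is P13, P8, P1, P4. P10's chain of managers is P19, P20, P8, P1, P4. The first manager that appears in both chains is P8.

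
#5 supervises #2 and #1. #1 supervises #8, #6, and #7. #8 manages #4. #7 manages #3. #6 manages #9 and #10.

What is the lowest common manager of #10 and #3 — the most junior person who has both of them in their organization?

#1

#10's chain of managers is #6, #1, #5. #3's chain of managers is #7, #1, #5. The first manager that appears in both chains is #1.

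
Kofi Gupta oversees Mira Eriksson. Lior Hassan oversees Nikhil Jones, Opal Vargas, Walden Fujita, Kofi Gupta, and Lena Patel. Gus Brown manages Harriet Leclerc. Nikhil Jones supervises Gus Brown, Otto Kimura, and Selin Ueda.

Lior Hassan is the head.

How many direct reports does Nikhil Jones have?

3

Nikhil Jones directly manages Gus Brown, Otto Kimura, Selin Ueda. That is 3 direct reports.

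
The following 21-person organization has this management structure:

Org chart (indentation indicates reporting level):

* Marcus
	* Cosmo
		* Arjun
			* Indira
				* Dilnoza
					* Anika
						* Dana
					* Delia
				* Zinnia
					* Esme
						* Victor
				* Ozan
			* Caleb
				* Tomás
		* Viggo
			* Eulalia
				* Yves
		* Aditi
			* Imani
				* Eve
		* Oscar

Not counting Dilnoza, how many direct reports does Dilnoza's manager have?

2

Dilnoza reports to Indira. Indira's other direct reports are Zinnia, Ozan — 2 peers.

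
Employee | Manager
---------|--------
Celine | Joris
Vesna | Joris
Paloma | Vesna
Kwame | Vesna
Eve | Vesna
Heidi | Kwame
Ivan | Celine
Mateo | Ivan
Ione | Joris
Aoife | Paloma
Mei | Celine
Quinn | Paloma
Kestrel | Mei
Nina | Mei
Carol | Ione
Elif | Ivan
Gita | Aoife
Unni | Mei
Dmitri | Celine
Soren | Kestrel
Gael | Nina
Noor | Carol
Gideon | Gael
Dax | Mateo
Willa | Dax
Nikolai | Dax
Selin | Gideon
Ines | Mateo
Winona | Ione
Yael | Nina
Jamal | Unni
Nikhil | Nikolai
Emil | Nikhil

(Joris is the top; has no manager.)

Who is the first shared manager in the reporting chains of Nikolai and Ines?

Nikolai's chain of managers is Dax, Mateo, Ivan, Celine, Joris. Ines's chain of managers is Mateo, Ivan, Celine, Joris. The first manager that appears in both chains is Mateo.

Mateo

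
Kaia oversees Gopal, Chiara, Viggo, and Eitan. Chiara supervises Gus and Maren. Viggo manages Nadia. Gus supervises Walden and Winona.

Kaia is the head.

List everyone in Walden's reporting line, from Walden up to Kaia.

Walden -> Gus -> Chiara -> Kaia

Walden reports to Gus. Gus reports to Chiara. Chiara reports to Kaia. Kaia is at the top.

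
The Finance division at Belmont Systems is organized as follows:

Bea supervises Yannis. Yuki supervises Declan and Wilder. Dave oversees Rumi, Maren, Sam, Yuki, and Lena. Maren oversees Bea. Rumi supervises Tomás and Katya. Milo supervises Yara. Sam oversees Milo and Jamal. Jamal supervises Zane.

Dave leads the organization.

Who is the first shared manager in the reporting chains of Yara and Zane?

Yara's chain of managers is Milo, Sam, Dave. Zane's chain of managers is Jamal, Sam, Dave. The first manager that appears in both chains is Sam.

Sam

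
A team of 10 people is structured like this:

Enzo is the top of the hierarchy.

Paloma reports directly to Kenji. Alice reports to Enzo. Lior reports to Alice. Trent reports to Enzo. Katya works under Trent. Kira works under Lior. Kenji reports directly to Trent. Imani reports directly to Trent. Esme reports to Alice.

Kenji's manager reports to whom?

Kenji reports to Trent, and Trent reports to Enzo. So Kenji's skip-level manager is Enzo.

Enzo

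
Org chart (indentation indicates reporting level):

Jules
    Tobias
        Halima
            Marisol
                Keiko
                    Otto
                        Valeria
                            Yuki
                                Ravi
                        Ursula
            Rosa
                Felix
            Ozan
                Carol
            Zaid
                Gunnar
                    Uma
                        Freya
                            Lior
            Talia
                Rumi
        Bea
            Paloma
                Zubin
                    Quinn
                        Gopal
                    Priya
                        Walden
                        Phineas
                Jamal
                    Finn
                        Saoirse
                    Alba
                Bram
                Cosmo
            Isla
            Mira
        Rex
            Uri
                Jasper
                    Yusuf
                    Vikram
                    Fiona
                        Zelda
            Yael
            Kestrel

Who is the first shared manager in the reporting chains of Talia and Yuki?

Halima

Talia's chain of managers is Halima, Tobias, Jules. Yuki's chain of managers is Valeria, Otto, Keiko, Marisol, Halima, Tobias, Jules. The first manager that appears in both chains is Halima.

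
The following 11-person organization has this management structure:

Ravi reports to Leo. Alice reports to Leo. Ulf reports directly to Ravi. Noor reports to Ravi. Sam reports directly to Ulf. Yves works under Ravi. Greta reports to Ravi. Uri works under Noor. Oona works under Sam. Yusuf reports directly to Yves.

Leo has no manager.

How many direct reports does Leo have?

2

Leo directly manages Ravi, Alice. That is 2 direct reports.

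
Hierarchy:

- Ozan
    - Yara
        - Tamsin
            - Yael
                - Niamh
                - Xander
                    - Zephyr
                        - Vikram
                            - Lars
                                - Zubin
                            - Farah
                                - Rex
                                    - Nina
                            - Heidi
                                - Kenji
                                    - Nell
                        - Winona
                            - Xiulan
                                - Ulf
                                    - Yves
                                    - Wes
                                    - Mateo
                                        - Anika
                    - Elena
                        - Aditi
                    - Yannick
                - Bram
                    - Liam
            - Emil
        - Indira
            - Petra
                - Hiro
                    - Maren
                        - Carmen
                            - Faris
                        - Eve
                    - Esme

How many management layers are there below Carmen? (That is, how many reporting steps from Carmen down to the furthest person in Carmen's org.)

The longest chain under Carmen runs Carmen → Faris, which is 1 level below Carmen.

1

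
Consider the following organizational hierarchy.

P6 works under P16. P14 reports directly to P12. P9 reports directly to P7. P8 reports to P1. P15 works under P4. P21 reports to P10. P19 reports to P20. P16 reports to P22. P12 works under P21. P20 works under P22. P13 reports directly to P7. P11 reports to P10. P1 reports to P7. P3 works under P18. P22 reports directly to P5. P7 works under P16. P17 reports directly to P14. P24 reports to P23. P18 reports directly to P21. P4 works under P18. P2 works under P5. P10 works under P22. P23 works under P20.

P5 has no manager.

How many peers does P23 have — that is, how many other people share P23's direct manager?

1

P23 reports to P20. P20's other direct reports are P19 — 1 peer.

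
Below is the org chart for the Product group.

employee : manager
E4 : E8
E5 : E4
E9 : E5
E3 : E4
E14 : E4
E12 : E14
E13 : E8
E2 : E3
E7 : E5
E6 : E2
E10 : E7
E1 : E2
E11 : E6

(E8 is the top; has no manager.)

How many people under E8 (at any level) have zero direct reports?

6

The people in E8's organization with no one reporting to them are E13, E12, E1, E11, E10, E9. That is 6.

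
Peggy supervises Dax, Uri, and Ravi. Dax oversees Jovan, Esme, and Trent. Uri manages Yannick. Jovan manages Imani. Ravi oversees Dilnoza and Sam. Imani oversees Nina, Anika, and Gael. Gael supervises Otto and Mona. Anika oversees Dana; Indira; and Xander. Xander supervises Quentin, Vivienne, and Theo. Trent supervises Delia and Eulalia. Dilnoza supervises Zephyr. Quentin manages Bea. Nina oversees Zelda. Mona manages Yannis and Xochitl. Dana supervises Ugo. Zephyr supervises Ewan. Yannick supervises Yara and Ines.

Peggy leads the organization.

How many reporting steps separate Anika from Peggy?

4

Chain from Anika up to Peggy: Anika → Imani → Jovan → Dax → Peggy. That is 4 steps up, so Anika is 4 levels below Peggy.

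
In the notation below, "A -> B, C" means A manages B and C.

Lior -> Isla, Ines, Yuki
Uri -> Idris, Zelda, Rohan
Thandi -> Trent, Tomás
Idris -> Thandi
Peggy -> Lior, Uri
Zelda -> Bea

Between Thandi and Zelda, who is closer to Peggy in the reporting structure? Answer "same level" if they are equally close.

Thandi is 3 levels below Peggy; Zelda is 2. Zelda is higher.

Zelda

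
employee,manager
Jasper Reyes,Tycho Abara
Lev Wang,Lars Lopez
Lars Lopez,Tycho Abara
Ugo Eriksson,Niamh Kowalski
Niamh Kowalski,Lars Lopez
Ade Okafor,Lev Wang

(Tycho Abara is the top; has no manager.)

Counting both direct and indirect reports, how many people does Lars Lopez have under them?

4

Lars Lopez directly manages Niamh Kowalski, Lev Wang. Under Niamh Kowalski: Ugo Eriksson (1). Under Lev Wang: Ade Okafor (1). So Lars Lopez's organization is 2 direct reports plus everyone under them: 2 + 2 = 4.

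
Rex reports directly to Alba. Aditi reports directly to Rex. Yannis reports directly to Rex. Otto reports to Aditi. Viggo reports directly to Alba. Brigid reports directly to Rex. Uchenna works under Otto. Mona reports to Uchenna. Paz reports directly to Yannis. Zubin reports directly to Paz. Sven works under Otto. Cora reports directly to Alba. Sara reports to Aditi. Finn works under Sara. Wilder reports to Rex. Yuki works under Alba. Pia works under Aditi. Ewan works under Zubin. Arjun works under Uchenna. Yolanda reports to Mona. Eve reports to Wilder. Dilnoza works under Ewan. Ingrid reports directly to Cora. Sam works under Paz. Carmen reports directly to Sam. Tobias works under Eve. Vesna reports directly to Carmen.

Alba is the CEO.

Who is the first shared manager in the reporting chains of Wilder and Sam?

Rex

Wilder's chain of managers is Rex, Alba. Sam's chain of managers is Paz, Yannis, Rex, Alba. The first manager that appears in both chains is Rex.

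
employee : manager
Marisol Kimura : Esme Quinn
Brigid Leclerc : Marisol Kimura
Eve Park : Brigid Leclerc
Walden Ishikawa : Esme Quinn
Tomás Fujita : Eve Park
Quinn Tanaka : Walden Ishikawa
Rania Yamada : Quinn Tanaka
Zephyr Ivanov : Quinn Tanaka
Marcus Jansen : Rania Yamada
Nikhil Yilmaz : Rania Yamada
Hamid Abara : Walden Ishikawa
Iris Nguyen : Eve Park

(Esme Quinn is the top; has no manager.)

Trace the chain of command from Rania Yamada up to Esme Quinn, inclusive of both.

Rania Yamada -> Quinn Tanaka -> Walden Ishikawa -> Esme Quinn

Rania Yamada reports to Quinn Tanaka. Quinn Tanaka reports to Walden Ishikawa. Walden Ishikawa reports to Esme Quinn. Esme Quinn is at the top.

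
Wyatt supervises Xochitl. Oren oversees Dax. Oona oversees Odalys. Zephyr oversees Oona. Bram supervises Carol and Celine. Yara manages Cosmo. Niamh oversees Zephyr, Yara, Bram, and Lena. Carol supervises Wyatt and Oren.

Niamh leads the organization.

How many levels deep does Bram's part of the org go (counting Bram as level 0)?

3

The longest chain under Bram runs Bram → Carol → Wyatt → Xochitl, which is 3 levels below Bram.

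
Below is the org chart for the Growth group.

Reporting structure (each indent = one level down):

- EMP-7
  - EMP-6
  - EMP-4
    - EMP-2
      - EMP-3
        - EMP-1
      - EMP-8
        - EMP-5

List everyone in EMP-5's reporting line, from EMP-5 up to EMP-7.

EMP-5 reports to EMP-8. EMP-8 reports to EMP-2. EMP-2 reports to EMP-4. EMP-4 reports to EMP-7. EMP-7 is at the top.

EMP-5 -> EMP-8 -> EMP-2 -> EMP-4 -> EMP-7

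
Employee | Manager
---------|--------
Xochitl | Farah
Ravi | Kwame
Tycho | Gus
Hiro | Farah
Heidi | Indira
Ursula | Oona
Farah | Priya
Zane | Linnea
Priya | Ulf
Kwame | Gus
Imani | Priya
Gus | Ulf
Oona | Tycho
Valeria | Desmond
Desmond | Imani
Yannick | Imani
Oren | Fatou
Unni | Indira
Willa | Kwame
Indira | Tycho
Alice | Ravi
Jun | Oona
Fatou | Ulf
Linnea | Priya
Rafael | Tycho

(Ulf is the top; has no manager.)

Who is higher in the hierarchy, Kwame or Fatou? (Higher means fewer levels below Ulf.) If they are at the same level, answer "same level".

Fatou

Kwame is 2 levels below Ulf; Fatou is 1. Fatou is higher.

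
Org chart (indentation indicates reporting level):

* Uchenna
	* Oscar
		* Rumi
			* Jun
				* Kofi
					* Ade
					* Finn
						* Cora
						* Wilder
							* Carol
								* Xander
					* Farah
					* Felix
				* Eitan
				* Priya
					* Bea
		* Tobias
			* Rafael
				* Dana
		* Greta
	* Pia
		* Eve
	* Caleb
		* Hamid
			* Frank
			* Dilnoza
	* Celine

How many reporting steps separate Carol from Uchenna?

Chain from Carol up to Uchenna: Carol → Wilder → Finn → Kofi → Jun → Rumi → Oscar → Uchenna. That is 7 steps up, so Carol is 7 levels below Uchenna.

7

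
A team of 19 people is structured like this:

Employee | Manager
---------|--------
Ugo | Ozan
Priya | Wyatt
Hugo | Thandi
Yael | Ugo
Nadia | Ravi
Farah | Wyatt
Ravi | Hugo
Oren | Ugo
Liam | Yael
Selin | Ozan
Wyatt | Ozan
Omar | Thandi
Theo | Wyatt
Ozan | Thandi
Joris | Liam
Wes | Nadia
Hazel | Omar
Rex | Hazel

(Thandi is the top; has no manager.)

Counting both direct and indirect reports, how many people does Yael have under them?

Yael directly manages Liam. Under Liam: Joris (1). That's 2 in total.

2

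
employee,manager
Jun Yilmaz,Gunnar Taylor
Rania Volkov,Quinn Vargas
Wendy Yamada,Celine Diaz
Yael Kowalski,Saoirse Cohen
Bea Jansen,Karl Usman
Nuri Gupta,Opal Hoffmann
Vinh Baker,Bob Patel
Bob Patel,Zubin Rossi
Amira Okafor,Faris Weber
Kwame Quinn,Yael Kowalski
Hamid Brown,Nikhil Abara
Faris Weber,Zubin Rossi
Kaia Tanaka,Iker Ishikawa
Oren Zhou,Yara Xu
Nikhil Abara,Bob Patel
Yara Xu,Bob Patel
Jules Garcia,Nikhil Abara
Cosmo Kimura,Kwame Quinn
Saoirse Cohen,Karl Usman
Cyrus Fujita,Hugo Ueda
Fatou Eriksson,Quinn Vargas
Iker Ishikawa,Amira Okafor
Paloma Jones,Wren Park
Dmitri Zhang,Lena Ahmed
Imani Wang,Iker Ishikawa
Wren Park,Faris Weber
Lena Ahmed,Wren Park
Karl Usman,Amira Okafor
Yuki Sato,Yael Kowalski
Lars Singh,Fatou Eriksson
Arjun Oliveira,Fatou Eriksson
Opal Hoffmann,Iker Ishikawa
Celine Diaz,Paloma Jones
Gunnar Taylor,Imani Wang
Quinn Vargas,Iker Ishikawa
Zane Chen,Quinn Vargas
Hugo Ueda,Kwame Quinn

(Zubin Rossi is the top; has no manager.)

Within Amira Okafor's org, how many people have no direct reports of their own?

The people in Amira Okafor's organization with no one reporting to them are Bea Jansen, Cyrus Fujita, Cosmo Kimura, Yuki Sato, Kaia Tanaka, Nuri Gupta, Jun Yilmaz, Zane Chen, Rania Volkov, Arjun Oliveira, Lars Singh. That is 11.

11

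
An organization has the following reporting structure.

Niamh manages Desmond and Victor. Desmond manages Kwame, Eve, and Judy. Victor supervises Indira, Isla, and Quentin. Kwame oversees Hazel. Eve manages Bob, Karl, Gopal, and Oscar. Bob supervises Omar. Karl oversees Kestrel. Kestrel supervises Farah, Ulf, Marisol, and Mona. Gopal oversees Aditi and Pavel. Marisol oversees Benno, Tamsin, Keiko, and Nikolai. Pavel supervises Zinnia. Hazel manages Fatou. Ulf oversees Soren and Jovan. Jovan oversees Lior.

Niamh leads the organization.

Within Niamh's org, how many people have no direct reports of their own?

17

The people in Niamh's organization with no one reporting to them are Indira, Quentin, Isla, Judy, Oscar, Zinnia, Aditi, Lior, Soren, Farah, Mona, Keiko, Tamsin, Nikolai, Benno, Omar, Fatou. That is 17.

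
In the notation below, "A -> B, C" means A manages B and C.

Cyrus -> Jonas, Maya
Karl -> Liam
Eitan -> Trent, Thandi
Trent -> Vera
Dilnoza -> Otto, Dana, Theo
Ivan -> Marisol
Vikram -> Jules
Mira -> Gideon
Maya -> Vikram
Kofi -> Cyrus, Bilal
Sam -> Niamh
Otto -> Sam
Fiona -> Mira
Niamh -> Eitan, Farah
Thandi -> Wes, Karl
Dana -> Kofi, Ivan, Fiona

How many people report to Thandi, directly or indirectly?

Thandi directly manages Wes, Karl. Wes has no reports. Under Karl: Liam (1). So Thandi's organization is 2 direct reports plus everyone under them: 1 + 2 = 3.

3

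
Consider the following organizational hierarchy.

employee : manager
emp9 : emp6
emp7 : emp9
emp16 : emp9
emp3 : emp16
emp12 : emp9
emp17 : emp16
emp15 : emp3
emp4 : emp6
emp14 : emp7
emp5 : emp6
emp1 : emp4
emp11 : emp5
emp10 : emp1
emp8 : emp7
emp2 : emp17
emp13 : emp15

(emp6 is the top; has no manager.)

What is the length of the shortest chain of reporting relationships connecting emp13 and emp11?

emp13 is 5 levels below emp6, and emp11 is 2 levels below emp6 (their lowest common manager). The shortest path runs up from emp13 to emp6 and back down to emp11: 5 + 2 = 7 links.

7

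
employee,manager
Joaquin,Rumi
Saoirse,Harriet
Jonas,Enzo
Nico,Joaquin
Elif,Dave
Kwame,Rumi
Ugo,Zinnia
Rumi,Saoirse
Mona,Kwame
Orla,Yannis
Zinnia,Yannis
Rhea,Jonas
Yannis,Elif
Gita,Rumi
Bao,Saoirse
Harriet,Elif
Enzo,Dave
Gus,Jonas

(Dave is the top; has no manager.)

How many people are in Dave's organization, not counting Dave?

18

Dave directly manages Enzo, Elif. Under Enzo: Jonas, Gus, Rhea (3). Under Elif: Yannis, Orla, Zinnia, Ugo, Harriet, Saoirse, Bao, Rumi, Gita, Kwame, Mona, Joaquin, Nico (13). So Dave's organization is 2 direct reports plus everyone under them: 4 + 14 = 18.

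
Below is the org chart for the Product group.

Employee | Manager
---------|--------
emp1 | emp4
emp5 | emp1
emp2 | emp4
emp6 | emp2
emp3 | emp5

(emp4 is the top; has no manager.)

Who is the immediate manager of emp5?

emp5 reports directly to emp1.

emp1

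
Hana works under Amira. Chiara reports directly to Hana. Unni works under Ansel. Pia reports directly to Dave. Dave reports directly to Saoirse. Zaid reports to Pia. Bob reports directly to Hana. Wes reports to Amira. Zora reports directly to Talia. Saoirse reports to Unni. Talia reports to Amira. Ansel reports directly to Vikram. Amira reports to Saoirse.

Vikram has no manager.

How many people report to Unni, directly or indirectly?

11

Unni directly manages Saoirse. Under Saoirse: Dave, Pia, Zaid, Amira, Talia, Zora, Wes, Hana, Bob, Chiara (10). That's 11 in total.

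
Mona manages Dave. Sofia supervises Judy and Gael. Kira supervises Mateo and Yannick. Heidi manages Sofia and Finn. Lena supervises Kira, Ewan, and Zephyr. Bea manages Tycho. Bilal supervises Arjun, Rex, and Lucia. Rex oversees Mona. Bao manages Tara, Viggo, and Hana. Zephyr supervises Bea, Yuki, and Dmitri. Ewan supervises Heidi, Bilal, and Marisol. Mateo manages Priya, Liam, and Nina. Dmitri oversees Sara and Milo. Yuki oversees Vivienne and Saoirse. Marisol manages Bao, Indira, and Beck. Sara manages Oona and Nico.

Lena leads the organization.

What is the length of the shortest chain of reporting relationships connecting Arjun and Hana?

5

Arjun is 2 levels below Ewan, and Hana is 3 levels below Ewan (their lowest common manager). The shortest path runs up from Arjun to Ewan and back down to Hana: 2 + 3 = 5 links.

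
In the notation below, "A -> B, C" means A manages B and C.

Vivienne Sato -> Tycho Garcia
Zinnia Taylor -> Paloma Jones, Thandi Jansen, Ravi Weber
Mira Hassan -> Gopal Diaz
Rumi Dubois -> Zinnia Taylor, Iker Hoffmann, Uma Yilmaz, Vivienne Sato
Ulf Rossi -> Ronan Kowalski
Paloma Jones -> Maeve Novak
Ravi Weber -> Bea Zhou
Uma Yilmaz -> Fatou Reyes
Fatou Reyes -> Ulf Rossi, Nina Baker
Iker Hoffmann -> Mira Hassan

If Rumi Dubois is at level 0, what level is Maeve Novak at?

Chain from Maeve Novak up to Rumi Dubois: Maeve Novak → Paloma Jones → Zinnia Taylor → Rumi Dubois. That is 3 steps up, so Maeve Novak is 3 levels below Rumi Dubois.

3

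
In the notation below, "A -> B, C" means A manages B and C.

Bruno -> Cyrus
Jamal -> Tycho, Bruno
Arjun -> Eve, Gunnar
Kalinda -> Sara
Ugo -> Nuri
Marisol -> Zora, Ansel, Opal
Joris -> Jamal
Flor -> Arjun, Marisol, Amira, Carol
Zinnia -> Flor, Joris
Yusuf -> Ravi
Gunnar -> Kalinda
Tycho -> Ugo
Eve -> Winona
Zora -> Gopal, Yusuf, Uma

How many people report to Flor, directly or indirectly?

16

Flor directly manages Arjun, Marisol, Amira, Carol. Under Arjun: Gunnar, Kalinda, Sara, Eve, Winona (5). Under Marisol: Opal, Ansel, Zora, Uma, Yusuf, Ravi, Gopal (7). Amira has no reports. Carol has no reports. So Flor's organization is 4 direct reports plus everyone under them: 6 + 8 + 1 + 1 = 16.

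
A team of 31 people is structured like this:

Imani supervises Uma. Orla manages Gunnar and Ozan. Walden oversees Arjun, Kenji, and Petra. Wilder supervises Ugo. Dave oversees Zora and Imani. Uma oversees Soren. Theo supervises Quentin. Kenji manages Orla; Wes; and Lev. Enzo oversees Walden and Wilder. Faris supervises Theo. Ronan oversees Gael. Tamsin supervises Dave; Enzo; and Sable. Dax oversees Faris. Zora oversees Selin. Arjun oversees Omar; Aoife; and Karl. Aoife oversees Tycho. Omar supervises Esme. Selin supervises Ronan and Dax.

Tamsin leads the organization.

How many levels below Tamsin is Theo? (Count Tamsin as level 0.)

Chain from Theo up to Tamsin: Theo → Faris → Dax → Selin → Zora → Dave → Tamsin. That is 6 steps up, so Theo is 6 levels below Tamsin.

6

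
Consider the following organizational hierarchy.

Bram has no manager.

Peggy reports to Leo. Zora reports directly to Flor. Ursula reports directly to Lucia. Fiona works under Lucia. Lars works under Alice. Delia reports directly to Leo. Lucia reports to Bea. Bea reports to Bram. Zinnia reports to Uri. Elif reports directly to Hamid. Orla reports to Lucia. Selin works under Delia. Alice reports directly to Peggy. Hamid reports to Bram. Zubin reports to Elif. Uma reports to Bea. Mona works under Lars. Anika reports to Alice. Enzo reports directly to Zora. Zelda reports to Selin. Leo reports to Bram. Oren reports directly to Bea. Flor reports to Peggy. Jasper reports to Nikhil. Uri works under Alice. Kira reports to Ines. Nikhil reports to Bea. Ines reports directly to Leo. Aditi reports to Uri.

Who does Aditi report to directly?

Uri

Aditi reports directly to Uri.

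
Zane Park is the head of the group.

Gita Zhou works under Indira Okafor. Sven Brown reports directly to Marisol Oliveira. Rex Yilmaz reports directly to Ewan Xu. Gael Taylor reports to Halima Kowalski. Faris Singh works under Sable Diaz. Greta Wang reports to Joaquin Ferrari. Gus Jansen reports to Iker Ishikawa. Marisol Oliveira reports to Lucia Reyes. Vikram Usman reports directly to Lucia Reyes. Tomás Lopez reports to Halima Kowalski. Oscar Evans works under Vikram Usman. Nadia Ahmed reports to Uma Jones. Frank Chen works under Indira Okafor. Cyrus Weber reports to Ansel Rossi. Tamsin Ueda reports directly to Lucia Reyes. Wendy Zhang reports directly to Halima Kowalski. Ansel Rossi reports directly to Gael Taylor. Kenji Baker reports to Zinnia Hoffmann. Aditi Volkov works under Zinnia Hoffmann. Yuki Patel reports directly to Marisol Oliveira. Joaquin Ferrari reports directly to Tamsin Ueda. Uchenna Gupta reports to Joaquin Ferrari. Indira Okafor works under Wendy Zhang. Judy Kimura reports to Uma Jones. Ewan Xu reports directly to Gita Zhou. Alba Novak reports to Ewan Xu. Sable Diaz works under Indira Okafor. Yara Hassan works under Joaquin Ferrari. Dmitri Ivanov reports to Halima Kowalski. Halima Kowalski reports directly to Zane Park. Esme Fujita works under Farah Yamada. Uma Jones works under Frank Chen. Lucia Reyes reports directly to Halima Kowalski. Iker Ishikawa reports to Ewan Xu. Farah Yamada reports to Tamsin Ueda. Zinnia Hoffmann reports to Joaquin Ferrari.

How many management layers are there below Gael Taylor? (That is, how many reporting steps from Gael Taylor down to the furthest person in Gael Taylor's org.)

2

The longest chain under Gael Taylor runs Gael Taylor → Ansel Rossi → Cyrus Weber, which is 2 levels below Gael Taylor.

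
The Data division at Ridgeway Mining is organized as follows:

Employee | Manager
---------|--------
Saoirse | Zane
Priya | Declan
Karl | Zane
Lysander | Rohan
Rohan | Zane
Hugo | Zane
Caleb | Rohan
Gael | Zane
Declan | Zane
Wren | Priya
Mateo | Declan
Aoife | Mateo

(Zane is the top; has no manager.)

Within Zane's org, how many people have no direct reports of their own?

8

The people in Zane's organization with no one reporting to them are Saoirse, Gael, Karl, Wren, Aoife, Lysander, Caleb, Hugo. That is 8.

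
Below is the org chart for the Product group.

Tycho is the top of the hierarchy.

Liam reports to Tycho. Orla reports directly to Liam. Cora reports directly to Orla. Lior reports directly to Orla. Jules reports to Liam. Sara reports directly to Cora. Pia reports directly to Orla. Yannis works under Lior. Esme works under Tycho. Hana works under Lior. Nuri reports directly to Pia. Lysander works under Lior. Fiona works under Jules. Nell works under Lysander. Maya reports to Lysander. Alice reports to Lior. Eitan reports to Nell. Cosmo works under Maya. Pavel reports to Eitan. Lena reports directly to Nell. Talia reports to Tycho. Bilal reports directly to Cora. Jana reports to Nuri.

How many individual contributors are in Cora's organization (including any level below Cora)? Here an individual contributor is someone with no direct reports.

The people in Cora's organization with no one reporting to them are Bilal, Sara. That is 2.

2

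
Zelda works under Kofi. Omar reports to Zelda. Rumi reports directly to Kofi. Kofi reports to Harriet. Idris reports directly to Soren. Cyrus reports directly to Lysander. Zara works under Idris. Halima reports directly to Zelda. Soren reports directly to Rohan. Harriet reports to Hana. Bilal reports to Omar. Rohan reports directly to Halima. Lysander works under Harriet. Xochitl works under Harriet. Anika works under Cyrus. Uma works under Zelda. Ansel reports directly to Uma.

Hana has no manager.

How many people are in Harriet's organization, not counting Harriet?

Harriet directly manages Kofi, Lysander, Xochitl. Under Kofi: Rumi, Zelda, Uma, Ansel, Halima, Rohan, Soren, Idris, Zara, Omar, Bilal (11). Under Lysander: Cyrus, Anika (2). Xochitl has no reports. So Harriet's organization is 3 direct reports plus everyone under them: 12 + 3 + 1 = 16.

16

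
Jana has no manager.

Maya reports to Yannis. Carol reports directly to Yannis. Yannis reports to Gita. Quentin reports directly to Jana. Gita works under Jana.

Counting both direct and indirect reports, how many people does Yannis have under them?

Yannis directly manages Maya, Carol. Maya has no reports. Carol has no reports. So Yannis's organization is 2 direct reports plus everyone under them: 1 + 1 = 2.

2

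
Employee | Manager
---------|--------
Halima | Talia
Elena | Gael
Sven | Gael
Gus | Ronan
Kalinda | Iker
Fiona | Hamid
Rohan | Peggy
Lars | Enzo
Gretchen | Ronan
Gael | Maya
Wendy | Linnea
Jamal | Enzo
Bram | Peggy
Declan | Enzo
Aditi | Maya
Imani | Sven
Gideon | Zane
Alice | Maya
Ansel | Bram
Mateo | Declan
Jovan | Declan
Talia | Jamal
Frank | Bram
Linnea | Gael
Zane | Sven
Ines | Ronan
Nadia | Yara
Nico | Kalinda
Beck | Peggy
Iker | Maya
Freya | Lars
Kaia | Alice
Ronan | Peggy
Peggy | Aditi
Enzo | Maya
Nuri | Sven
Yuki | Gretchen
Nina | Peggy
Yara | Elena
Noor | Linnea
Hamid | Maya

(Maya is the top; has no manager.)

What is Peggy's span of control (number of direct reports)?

5

Peggy directly manages Bram, Ronan, Beck, Rohan, Nina. That is 5 direct reports.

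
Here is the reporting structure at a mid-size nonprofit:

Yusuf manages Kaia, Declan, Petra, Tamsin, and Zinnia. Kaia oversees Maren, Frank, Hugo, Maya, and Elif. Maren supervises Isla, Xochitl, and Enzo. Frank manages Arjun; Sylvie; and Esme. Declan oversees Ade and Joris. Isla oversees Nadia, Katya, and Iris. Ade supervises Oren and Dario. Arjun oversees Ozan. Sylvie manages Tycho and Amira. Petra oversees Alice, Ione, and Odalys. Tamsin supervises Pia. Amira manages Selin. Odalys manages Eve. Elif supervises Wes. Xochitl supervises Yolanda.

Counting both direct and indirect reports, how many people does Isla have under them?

3

Isla directly manages Iris, Nadia, Katya. Iris has no reports. Nadia has no reports. Katya has no reports. So Isla's organization is 3 direct reports plus everyone under them: 1 + 1 + 1 = 3.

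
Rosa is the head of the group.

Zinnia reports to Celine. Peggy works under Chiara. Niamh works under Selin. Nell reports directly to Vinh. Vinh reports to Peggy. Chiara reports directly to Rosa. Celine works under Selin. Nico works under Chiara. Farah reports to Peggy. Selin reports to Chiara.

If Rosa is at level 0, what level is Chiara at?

1

Chain from Chiara up to Rosa: Chiara → Rosa. That is 1 step up, so Chiara is 1 level below Rosa.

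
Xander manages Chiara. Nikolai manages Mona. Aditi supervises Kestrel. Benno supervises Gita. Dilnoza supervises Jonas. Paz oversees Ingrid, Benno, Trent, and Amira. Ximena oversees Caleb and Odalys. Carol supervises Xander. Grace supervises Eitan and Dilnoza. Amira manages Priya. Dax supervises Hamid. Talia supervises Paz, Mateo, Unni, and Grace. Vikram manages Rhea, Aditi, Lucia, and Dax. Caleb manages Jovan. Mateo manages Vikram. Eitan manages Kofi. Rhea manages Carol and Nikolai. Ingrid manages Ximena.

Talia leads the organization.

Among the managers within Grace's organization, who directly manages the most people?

Grace

Direct-report counts within Grace's organization: Grace has 2; Dilnoza has 1; Eitan has 1. The largest is 2, held by Grace.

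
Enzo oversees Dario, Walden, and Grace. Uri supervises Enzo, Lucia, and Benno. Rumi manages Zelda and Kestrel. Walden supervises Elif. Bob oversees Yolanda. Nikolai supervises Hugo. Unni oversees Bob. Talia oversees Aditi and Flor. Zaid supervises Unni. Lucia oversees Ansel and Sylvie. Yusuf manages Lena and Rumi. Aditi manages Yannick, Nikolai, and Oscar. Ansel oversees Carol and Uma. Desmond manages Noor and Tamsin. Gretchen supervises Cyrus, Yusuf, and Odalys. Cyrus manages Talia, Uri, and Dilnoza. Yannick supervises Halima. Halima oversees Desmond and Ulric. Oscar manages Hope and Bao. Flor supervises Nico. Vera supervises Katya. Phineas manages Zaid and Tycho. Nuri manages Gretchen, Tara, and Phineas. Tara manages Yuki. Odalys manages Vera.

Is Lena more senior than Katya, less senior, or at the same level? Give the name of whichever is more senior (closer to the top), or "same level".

Lena is 3 levels below Nuri; Katya is 4. Lena is higher.

Lena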